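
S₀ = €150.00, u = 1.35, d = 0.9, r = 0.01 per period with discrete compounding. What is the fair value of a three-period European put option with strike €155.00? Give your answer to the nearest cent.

Risk-neutral probability p = (1 + 0.01 − 0.9)/(1.35 − 0.9) = 0.1100/0.4500 = 0.2444
Terminal stock prices: S_uuu = 369.1, S_uud = 246, S_udd = 164, S_ddd = 109.4
Terminal payoffs (K − S): max(-214.1, 0) = 0, max(-91.04, 0) = 0, max(-9.025, 0) = 0, max(45.65, 0) = 45.65
Node uu (S = 273.4): V_uu = 1/1.01·[0.2444·0.0000 + 0.7556·0.0000] = 0.0000
Node ud (S = 182.2): V_ud = 1/1.01·[0.2444·0.0000 + 0.7556·0.0000] = 0.0000
Node dd (S = 121.5): V_dd = 1/1.01·[0.2444·0.0000 + 0.7556·45.6500] = 34.1496
Node u (S = 202.5): V_u = 1/1.01·[0.2444·0.0000 + 0.7556·0.0000] = 0.0000
Node d (S = 135): V_d = 1/1.01·[0.2444·0.0000 + 0.7556·34.1496] = 25.5465
Node 0 (S = 150): V_0 = 1/1.01·[0.2444·0.0000 + 0.7556·25.5465] = 19.1107

€19.11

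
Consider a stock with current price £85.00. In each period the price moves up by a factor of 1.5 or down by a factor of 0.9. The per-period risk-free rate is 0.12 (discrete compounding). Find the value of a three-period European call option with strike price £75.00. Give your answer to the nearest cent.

Risk-neutral probability p = (1 + 0.12 − 0.9)/(1.5 − 0.9) = 0.2200/0.6000 = 0.3667
Terminal stock prices: S_uuu = 286.9, S_uud = 172.1, S_udd = 103.3, S_ddd = 61.97
Terminal payoffs (S − K): max(211.9, 0) = 211.9, max(97.12, 0) = 97.12, max(28.28, 0) = 28.28, max(-13.03, 0) = 0
Node uu (S = 191.2): V_uu = 1/1.12·[0.3667·211.8750 + 0.6333·97.1250] = 124.2857
Node ud (S = 114.8): V_ud = 1/1.12·[0.3667·97.1250 + 0.6333·28.2750] = 47.7857
Node dd (S = 68.85): V_dd = 1/1.12·[0.3667·28.2750 + 0.6333·0.0000] = 9.2567
Node u (S = 127.5): V_u = 1/1.12·[0.3667·124.2857 + 0.6333·47.7857] = 67.7105
Node d (S = 76.5): V_d = 1/1.12·[0.3667·47.7857 + 0.6333·9.2567] = 20.8786
Node 0 (S = 85): V_0 = 1/1.12·[0.3667·67.7105 + 0.6333·20.8786] = 33.9735

£33.97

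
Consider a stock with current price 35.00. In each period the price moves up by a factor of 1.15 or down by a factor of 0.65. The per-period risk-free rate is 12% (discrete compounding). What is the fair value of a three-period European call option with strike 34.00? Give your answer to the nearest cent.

Risk-neutral probability p = (1 + 0.12 − 0.65)/(1.15 − 0.65) = 0.4700/0.5000 = 0.9400
Terminal stock prices: S_uuu = 53.23, S_uud = 30.09, S_udd = 17.01, S_ddd = 9.612
Terminal payoffs (S − K): max(19.23, 0) = 19.23, max(-3.913, 0) = 0, max(-16.99, 0) = 0, max(-24.39, 0) = 0
Node uu (S = 46.29): V_uu = 1/1.12·[0.9400·19.2306 + 0.0600·0.0000] = 16.1400
Node ud (S = 26.16): V_ud = 1/1.12·[0.9400·0.0000 + 0.0600·0.0000] = 0.0000
Node dd (S = 14.79): V_dd = 1/1.12·[0.9400·0.0000 + 0.0600·0.0000] = 0.0000
Node u (S = 40.25): V_u = 1/1.12·[0.9400·16.1400 + 0.0600·0.0000] = 13.5461
Node d (S = 22.75): V_d = 1/1.12·[0.9400·0.0000 + 0.0600·0.0000] = 0.0000
Node 0 (S = 35): V_0 = 1/1.12·[0.9400·13.5461 + 0.0600·0.0000] = 11.3690

11.37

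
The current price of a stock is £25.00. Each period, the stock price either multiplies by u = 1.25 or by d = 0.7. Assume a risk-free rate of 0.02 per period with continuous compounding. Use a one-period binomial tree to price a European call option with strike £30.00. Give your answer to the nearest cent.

Risk-neutral probability p = (e^0.02 − 0.7)/(1.25 − 0.7) = 0.3202/0.5500 = 0.5822
Terminal stock prices: S_u = 31.25, S_d = 17.5
Terminal payoffs (S − K): max(1.25, 0) = 1.25, max(-12.5, 0) = 0
Node 0 (S = 25): V_0 = e^(−0.02)·[0.5822·1.2500 + 0.4178·0.0000] = 0.7133

£0.71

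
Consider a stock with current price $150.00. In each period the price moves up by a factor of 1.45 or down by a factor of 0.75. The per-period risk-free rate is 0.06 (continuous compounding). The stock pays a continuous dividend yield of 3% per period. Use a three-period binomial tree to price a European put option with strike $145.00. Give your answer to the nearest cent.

$22.87

Per-period risk-free factor R = e^0.06 = 1.0618; dividend-adjusted growth = e^(0.06−0.03) = 1.0305.
Risk-neutral probability p = (1.0305 − 0.75)/(1.45 − 0.75) = 0.2805/0.7000 = 0.4006
Terminal stock prices: S_uuu = 457.3, S_uud = 236.5, S_udd = 122.3, S_ddd = 63.28
Terminal payoffs (K − S): max(-312.3, 0) = 0, max(-91.53, 0) = 0, max(22.66, 0) = 22.66, max(81.72, 0) = 81.72
Node uu (S = 315.4): V_uu = e^(−0.06)·[0.4006·0.0000 + 0.5994·0.0000] = 0.0000
Node ud (S = 163.1): V_ud = e^(−0.06)·[0.4006·0.0000 + 0.5994·22.6562] = 12.7883
Node dd (S = 84.38): V_dd = e^(−0.06)·[0.4006·22.6562 + 0.5994·81.7188] = 54.6745
Node u (S = 217.5): V_u = e^(−0.06)·[0.4006·0.0000 + 0.5994·12.7883] = 7.2183
Node d (S = 112.5): V_d = e^(−0.06)·[0.4006·12.7883 + 0.5994·54.6745] = 35.6861
Node 0 (S = 150): V_0 = e^(−0.06)·[0.4006·7.2183 + 0.5994·35.6861] = 22.8665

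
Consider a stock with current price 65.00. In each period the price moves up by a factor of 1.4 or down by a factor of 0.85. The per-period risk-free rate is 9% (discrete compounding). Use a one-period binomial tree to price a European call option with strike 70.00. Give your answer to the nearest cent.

Risk-neutral probability p = (1 + 0.09 − 0.85)/(1.4 − 0.85) = 0.2400/0.5500 = 0.4364
Terminal stock prices: S_u = 91, S_d = 55.25
Terminal payoffs (S − K): max(21, 0) = 21, max(-14.75, 0) = 0
Node 0 (S = 65): V_0 = 1/1.09·[0.4364·21.0000 + 0.5636·0.0000] = 8.4070

8.41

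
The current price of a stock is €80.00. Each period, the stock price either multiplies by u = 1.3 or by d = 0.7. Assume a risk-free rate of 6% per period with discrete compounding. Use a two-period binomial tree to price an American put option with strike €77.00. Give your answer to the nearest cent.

Risk-neutral probability p = (1 + 0.06 − 0.7)/(1.3 − 0.7) = 0.3600/0.6000 = 0.6000
Terminal stock prices: S_uu = 135.2, S_ud = 72.8, S_dd = 39.2
Terminal payoffs (K − S): max(-58.2, 0) = 0, max(4.2, 0) = 4.2, max(37.8, 0) = 37.8
Node u (S = 104): continuation = 1/1.06·[0.6000·0.0000 + 0.4000·4.2000] = 1.5849; exercise value = 0.0000 ≤ continuation, so V_u = 1.5849
Node d (S = 56): continuation = 1/1.06·[0.6000·4.2000 + 0.4000·37.8000] = 16.6415; exercise value = 21.0000 > continuation, so V_d = 21.0000 (exercise)
Node 0 (S = 80): continuation = 1/1.06·[0.6000·1.5849 + 0.4000·21.0000] = 8.8216; exercise value = 0.0000 ≤ continuation, so V_0 = 8.8216

€8.82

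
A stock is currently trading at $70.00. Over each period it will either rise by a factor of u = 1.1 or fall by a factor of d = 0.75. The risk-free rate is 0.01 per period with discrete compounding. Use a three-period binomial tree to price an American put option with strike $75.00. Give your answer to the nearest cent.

Risk-neutral probability p = (1 + 0.01 − 0.75)/(1.1 − 0.75) = 0.2600/0.3500 = 0.7429
Terminal stock prices: S_uuu = 93.17, S_uud = 63.53, S_udd = 43.31, S_ddd = 29.53
Terminal payoffs (K − S): max(-18.17, 0) = 0, max(11.47, 0) = 11.47, max(31.69, 0) = 31.69, max(45.47, 0) = 45.47
Node uu (S = 84.7): continuation = 1/1.01·[0.7429·0.0000 + 0.2571·11.4750] = 2.9215; exercise value = 0.0000 ≤ continuation, so V_uu = 2.9215
Node ud (S = 57.75): continuation = 1/1.01·[0.7429·11.4750 + 0.2571·31.6875] = 16.5074; exercise value = 17.2500 > continuation, so V_ud = 17.2500 (exercise)
Node dd (S = 39.38): continuation = 1/1.01·[0.7429·31.6875 + 0.2571·45.4688] = 34.8824; exercise value = 35.6250 > continuation, so V_dd = 35.6250 (exercise)
Node u (S = 77): continuation = 1/1.01·[0.7429·2.9215 + 0.2571·17.2500] = 6.5406; exercise value = 0.0000 ≤ continuation, so V_u = 6.5406
Node d (S = 52.5): continuation = 1/1.01·[0.7429·17.2500 + 0.2571·35.6250] = 21.7574; exercise value = 22.5000 > continuation, so V_d = 22.5000 (exercise)
Node 0 (S = 70): continuation = 1/1.01·[0.7429·6.5406 + 0.2571·22.5000] = 10.5390; exercise value = 5.0000 ≤ continuation, so V_0 = 10.5390

$10.54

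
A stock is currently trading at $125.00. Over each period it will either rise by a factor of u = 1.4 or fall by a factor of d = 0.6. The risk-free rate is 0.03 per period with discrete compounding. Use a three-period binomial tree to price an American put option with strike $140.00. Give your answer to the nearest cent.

$37.39

Risk-neutral probability p = (1 + 0.03 − 0.6)/(1.4 − 0.6) = 0.4300/0.8000 = 0.5375
Terminal stock prices: S_uuu = 343, S_uud = 147, S_udd = 63, S_ddd = 27
Terminal payoffs (K − S): max(-203, 0) = 0, max(-7, 0) = 0, max(77, 0) = 77, max(113, 0) = 113
Node uu (S = 245): continuation = 1/1.03·[0.5375·0.0000 + 0.4625·0.0000] = 0.0000; exercise value = 0.0000 ≤ continuation, so V_uu = 0.0000
Node ud (S = 105): continuation = 1/1.03·[0.5375·0.0000 + 0.4625·77.0000] = 34.5752; exercise value = 35.0000 > continuation, so V_ud = 35.0000 (exercise)
Node dd (S = 45): continuation = 1/1.03·[0.5375·77.0000 + 0.4625·113.0000] = 90.9223; exercise value = 95.0000 > continuation, so V_dd = 95.0000 (exercise)
Node u (S = 175): continuation = 1/1.03·[0.5375·0.0000 + 0.4625·35.0000] = 15.7160; exercise value = 0.0000 ≤ continuation, so V_u = 15.7160
Node d (S = 75): continuation = 1/1.03·[0.5375·35.0000 + 0.4625·95.0000] = 60.9223; exercise value = 65.0000 > continuation, so V_d = 65.0000 (exercise)
Node 0 (S = 125): continuation = 1/1.03·[0.5375·15.7160 + 0.4625·65.0000] = 37.3882; exercise value = 15.0000 ≤ continuation, so V_0 = 37.3882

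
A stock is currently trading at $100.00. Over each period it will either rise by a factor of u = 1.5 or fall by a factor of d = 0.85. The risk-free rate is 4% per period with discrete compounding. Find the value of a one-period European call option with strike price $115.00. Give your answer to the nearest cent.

Risk-neutral probability p = (1 + 0.04 − 0.85)/(1.5 − 0.85) = 0.1900/0.6500 = 0.2923
Terminal stock prices: S_u = 150, S_d = 85
Terminal payoffs (S − K): max(35, 0) = 35, max(-30, 0) = 0
Node 0 (S = 100): V_0 = 1/1.04·[0.2923·35.0000 + 0.7077·0.0000] = 9.8373

$9.84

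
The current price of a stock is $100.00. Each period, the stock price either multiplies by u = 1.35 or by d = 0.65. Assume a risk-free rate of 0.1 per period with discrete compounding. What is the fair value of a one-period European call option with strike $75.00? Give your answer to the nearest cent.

Risk-neutral probability p = (1 + 0.1 − 0.65)/(1.35 − 0.65) = 0.4500/0.7000 = 0.6429
Terminal stock prices: S_u = 135, S_d = 65
Terminal payoffs (S − K): max(60, 0) = 60, max(-10, 0) = 0
Node 0 (S = 100): V_0 = 1/1.1·[0.6429·60.0000 + 0.3571·0.0000] = 35.0649

$35.06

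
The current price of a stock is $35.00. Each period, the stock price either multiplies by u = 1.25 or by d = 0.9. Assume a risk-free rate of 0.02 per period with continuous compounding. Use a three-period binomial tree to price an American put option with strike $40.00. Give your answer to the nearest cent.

$6.11

Risk-neutral probability p = (e^0.02 − 0.9)/(1.25 − 0.9) = 0.1202/0.3500 = 0.3434
Terminal stock prices: S_uuu = 68.36, S_uud = 49.22, S_udd = 35.44, S_ddd = 25.52
Terminal payoffs (K − S): max(-28.36, 0) = 0, max(-9.219, 0) = 0, max(4.562, 0) = 4.562, max(14.48, 0) = 14.48
Node uu (S = 54.69): continuation = e^(−0.02)·[0.3434·0.0000 + 0.6566·0.0000] = 0.0000; exercise value = 0.0000 ≤ continuation, so V_uu = 0.0000
Node ud (S = 39.38): continuation = e^(−0.02)·[0.3434·0.0000 + 0.6566·4.5625] = 2.9363; exercise value = 0.6250 ≤ continuation, so V_ud = 2.9363
Node dd (S = 28.35): continuation = e^(−0.02)·[0.3434·4.5625 + 0.6566·14.4850] = 10.8579; exercise value = 11.6500 > continuation, so V_dd = 11.6500 (exercise)
Node u (S = 43.75): continuation = e^(−0.02)·[0.3434·0.0000 + 0.6566·2.9363] = 1.8897; exercise value = 0.0000 ≤ continuation, so V_u = 1.8897
Node d (S = 31.5): continuation = e^(−0.02)·[0.3434·2.9363 + 0.6566·11.6500] = 8.4860; exercise value = 8.5000 > continuation, so V_d = 8.5000 (exercise)
Node 0 (S = 35): continuation = e^(−0.02)·[0.3434·1.8897 + 0.6566·8.5000] = 6.1064; exercise value = 5.0000 ≤ continuation, so V_0 = 6.1064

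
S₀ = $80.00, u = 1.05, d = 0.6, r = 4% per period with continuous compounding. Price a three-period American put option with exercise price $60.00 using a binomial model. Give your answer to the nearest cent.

$0.54

Risk-neutral probability p = (e^0.04 − 0.6)/(1.05 − 0.6) = 0.4408/0.4500 = 0.9796
Terminal stock prices: S_uuu = 92.61, S_uud = 52.92, S_udd = 30.24, S_ddd = 17.28
Terminal payoffs (K − S): max(-32.61, 0) = 0, max(7.08, 0) = 7.08, max(29.76, 0) = 29.76, max(42.72, 0) = 42.72
Node uu (S = 88.2): continuation = e^(−0.04)·[0.9796·0.0000 + 0.0204·7.0800] = 0.1389; exercise value = 0.0000 ≤ continuation, so V_uu = 0.1389
Node ud (S = 50.4): continuation = e^(−0.04)·[0.9796·7.0800 + 0.0204·29.7600] = 7.2474; exercise value = 9.6000 > continuation, so V_ud = 9.6000 (exercise)
Node dd (S = 28.8): continuation = e^(−0.04)·[0.9796·29.7600 + 0.0204·42.7200] = 28.8474; exercise value = 31.2000 > continuation, so V_dd = 31.2000 (exercise)
Node u (S = 84): continuation = e^(−0.04)·[0.9796·0.1389 + 0.0204·9.6000] = 0.3191; exercise value = 0.0000 ≤ continuation, so V_u = 0.3191
Node d (S = 48): continuation = e^(−0.04)·[0.9796·9.6000 + 0.0204·31.2000] = 9.6474; exercise value = 12.0000 > continuation, so V_d = 12.0000 (exercise)
Node 0 (S = 80): continuation = e^(−0.04)·[0.9796·0.3191 + 0.0204·12.0000] = 0.5358; exercise value = 0.0000 ≤ continuation, so V_0 = 0.5358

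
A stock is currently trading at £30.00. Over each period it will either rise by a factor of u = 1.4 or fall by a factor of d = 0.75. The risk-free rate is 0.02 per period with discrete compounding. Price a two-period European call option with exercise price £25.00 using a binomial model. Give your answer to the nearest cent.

Risk-neutral probability p = (1 + 0.02 − 0.75)/(1.4 − 0.75) = 0.2700/0.6500 = 0.4154
Terminal stock prices: S_uu = 58.8, S_ud = 31.5, S_dd = 16.88
Terminal payoffs (S − K): max(33.8, 0) = 33.8, max(6.5, 0) = 6.5, max(-8.125, 0) = 0
Node u (S = 42): V_u = 1/1.02·[0.4154·33.8000 + 0.5846·6.5000] = 17.4902
Node d (S = 22.5): V_d = 1/1.02·[0.4154·6.5000 + 0.5846·0.0000] = 2.6471
Node 0 (S = 30): V_0 = 1/1.02·[0.4154·17.4902 + 0.5846·2.6471] = 8.6399

£8.64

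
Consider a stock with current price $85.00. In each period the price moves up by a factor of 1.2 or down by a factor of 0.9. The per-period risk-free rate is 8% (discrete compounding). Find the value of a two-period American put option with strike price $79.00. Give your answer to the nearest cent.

$1.39

Risk-neutral probability p = (1 + 0.08 − 0.9)/(1.2 − 0.9) = 0.1800/0.3000 = 0.6000
Terminal stock prices: S_uu = 122.4, S_ud = 91.8, S_dd = 68.85
Terminal payoffs (K − S): max(-43.4, 0) = 0, max(-12.8, 0) = 0, max(10.15, 0) = 10.15
Node u (S = 102): continuation = 1/1.08·[0.6000·0.0000 + 0.4000·0.0000] = 0.0000; exercise value = 0.0000 ≤ continuation, so V_u = 0.0000
Node d (S = 76.5): continuation = 1/1.08·[0.6000·0.0000 + 0.4000·10.1500] = 3.7593; exercise value = 2.5000 ≤ continuation, so V_d = 3.7593
Node 0 (S = 85): continuation = 1/1.08·[0.6000·0.0000 + 0.4000·3.7593] = 1.3923; exercise value = 0.0000 ≤ continuation, so V_0 = 1.3923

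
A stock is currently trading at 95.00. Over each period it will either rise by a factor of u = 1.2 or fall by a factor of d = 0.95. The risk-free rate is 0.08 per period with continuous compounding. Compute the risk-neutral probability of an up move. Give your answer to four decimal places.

Risk-neutral probability p = (e^0.08 − 0.95)/(1.2 − 0.95) = 0.1333/0.2500 = 0.5331

p = 0.5331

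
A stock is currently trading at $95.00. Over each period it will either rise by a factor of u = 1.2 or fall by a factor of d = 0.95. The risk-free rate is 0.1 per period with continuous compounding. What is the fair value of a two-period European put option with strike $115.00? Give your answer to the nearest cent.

$6.03

Risk-neutral probability p = (e^0.1 − 0.95)/(1.2 − 0.95) = 0.1552/0.2500 = 0.6207
Terminal stock prices: S_uu = 136.8, S_ud = 108.3, S_dd = 85.74
Terminal payoffs (K − S): max(-21.8, 0) = 0, max(6.7, 0) = 6.7, max(29.26, 0) = 29.26
Node u (S = 114): V_u = e^(−0.1)·[0.6207·0.0000 + 0.3793·6.7000] = 2.2996
Node d (S = 90.25): V_d = e^(−0.1)·[0.6207·6.7000 + 0.3793·29.2625] = 13.8063
Node 0 (S = 95): V_0 = e^(−0.1)·[0.6207·2.2996 + 0.3793·13.8063] = 6.0301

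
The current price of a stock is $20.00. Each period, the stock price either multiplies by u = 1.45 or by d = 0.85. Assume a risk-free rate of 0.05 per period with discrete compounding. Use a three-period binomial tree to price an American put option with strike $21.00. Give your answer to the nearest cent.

$2.65

Risk-neutral probability p = (1 + 0.05 − 0.85)/(1.45 − 0.85) = 0.2000/0.6000 = 0.3333
Terminal stock prices: S_uuu = 60.97, S_uud = 35.74, S_udd = 20.95, S_ddd = 12.28
Terminal payoffs (K − S): max(-39.97, 0) = 0, max(-14.74, 0) = 0, max(0.0475, 0) = 0.0475, max(8.718, 0) = 8.718
Node uu (S = 42.05): continuation = 1/1.05·[0.3333·0.0000 + 0.6667·0.0000] = 0.0000; exercise value = 0.0000 ≤ continuation, so V_uu = 0.0000
Node ud (S = 24.65): continuation = 1/1.05·[0.3333·0.0000 + 0.6667·0.0475] = 0.0302; exercise value = 0.0000 ≤ continuation, so V_ud = 0.0302
Node dd (S = 14.45): continuation = 1/1.05·[0.3333·0.0475 + 0.6667·8.7175] = 5.5500; exercise value = 6.5500 > continuation, so V_dd = 6.5500 (exercise)
Node u (S = 29): continuation = 1/1.05·[0.3333·0.0000 + 0.6667·0.0302] = 0.0191; exercise value = 0.0000 ≤ continuation, so V_u = 0.0191
Node d (S = 17): continuation = 1/1.05·[0.3333·0.0302 + 0.6667·6.5500] = 4.1683; exercise value = 4.0000 ≤ continuation, so V_d = 4.1683
Node 0 (S = 20): continuation = 1/1.05·[0.3333·0.0191 + 0.6667·4.1683] = 2.6526; exercise value = 1.0000 ≤ continuation, so V_0 = 2.6526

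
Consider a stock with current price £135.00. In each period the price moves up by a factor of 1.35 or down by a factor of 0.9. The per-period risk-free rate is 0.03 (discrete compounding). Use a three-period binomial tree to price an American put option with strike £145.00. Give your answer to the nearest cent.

£16.99

Risk-neutral probability p = (1 + 0.03 − 0.9)/(1.35 − 0.9) = 0.1300/0.4500 = 0.2889
Terminal stock prices: S_uuu = 332.2, S_uud = 221.4, S_udd = 147.6, S_ddd = 98.42
Terminal payoffs (K − S): max(-187.2, 0) = 0, max(-76.43, 0) = 0, max(-2.623, 0) = 0, max(46.58, 0) = 46.58
Node uu (S = 246): continuation = 1/1.03·[0.2889·0.0000 + 0.7111·0.0000] = 0.0000; exercise value = 0.0000 ≤ continuation, so V_uu = 0.0000
Node ud (S = 164): continuation = 1/1.03·[0.2889·0.0000 + 0.7111·0.0000] = 0.0000; exercise value = 0.0000 ≤ continuation, so V_ud = 0.0000
Node dd (S = 109.4): continuation = 1/1.03·[0.2889·0.0000 + 0.7111·46.5850] = 32.1622; exercise value = 35.6500 > continuation, so V_dd = 35.6500 (exercise)
Node u (S = 182.2): continuation = 1/1.03·[0.2889·0.0000 + 0.7111·0.0000] = 0.0000; exercise value = 0.0000 ≤ continuation, so V_u = 0.0000
Node d (S = 121.5): continuation = 1/1.03·[0.2889·0.0000 + 0.7111·35.6500] = 24.6127; exercise value = 23.5000 ≤ continuation, so V_d = 24.6127
Node 0 (S = 135): continuation = 1/1.03·[0.2889·0.0000 + 0.7111·24.6127] = 16.9926; exercise value = 10.0000 ≤ continuation, so V_0 = 16.9926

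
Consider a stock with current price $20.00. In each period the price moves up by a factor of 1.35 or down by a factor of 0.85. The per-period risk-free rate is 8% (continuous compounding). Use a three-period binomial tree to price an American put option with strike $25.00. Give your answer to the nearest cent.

Risk-neutral probability p = (e^0.08 − 0.85)/(1.35 − 0.85) = 0.2333/0.5000 = 0.4666
Terminal stock prices: S_uuu = 49.21, S_uud = 30.98, S_udd = 19.51, S_ddd = 12.28
Terminal payoffs (K − S): max(-24.21, 0) = 0, max(-5.983, 0) = 0, max(5.493, 0) = 5.493, max(12.72, 0) = 12.72
Node uu (S = 36.45): continuation = e^(−0.08)·[0.4666·0.0000 + 0.5334·0.0000] = 0.0000; exercise value = 0.0000 ≤ continuation, so V_uu = 0.0000
Node ud (S = 22.95): continuation = e^(−0.08)·[0.4666·0.0000 + 0.5334·5.4925] = 2.7046; exercise value = 2.0500 ≤ continuation, so V_ud = 2.7046
Node dd (S = 14.45): continuation = e^(−0.08)·[0.4666·5.4925 + 0.5334·12.7175] = 8.6279; exercise value = 10.5500 > continuation, so V_dd = 10.5500 (exercise)
Node u (S = 27): continuation = e^(−0.08)·[0.4666·0.0000 + 0.5334·2.7046] = 1.3318; exercise value = 0.0000 ≤ continuation, so V_u = 1.3318
Node d (S = 17): continuation = e^(−0.08)·[0.4666·2.7046 + 0.5334·10.5500] = 6.3598; exercise value = 8.0000 > continuation, so V_d = 8.0000 (exercise)
Node 0 (S = 20): continuation = e^(−0.08)·[0.4666·1.3318 + 0.5334·8.0000] = 4.5129; exercise value = 5.0000 > continuation, so V_0 = 5.0000 (exercise)

$5.00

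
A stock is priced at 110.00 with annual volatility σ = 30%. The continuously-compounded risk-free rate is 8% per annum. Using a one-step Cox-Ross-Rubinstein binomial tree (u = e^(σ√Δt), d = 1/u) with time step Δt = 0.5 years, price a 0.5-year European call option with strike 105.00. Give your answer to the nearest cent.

16.16

CRR parameters: u = e^(σ√Δt) = e^(0.3·√0.5) = 1.2363, d = 1/u = 0.8089
Per-period rate: rΔt = 0.08·0.5 = 0.04, so R = e^0.04 = 1.0408
Risk-neutral probability p = (e^0.04 − 0.8089)/(1.2363 − 0.8089) = 0.2320/0.4275 = 0.5426
Terminal stock prices: S_u = 136, S_d = 88.97
Terminal payoffs (S − K): max(30.99, 0) = 30.99, max(-16.03, 0) = 0
Node 0 (S = 110): V_0 = e^(−0.04)·[0.5426·30.9942 + 0.4574·0.0000] = 16.1592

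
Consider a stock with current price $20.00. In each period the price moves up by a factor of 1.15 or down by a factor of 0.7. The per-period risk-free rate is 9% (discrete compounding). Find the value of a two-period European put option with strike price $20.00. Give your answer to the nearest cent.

$0.91

Risk-neutral probability p = (1 + 0.09 − 0.7)/(1.15 − 0.7) = 0.3900/0.4500 = 0.8667
Terminal stock prices: S_uu = 26.45, S_ud = 16.1, S_dd = 9.8
Terminal payoffs (K − S): max(-6.45, 0) = 0, max(3.9, 0) = 3.9, max(10.2, 0) = 10.2
Node u (S = 23): V_u = 1/1.09·[0.8667·0.0000 + 0.1333·3.9000] = 0.4771
Node d (S = 14): V_d = 1/1.09·[0.8667·3.9000 + 0.1333·10.2000] = 4.3486
Node 0 (S = 20): V_0 = 1/1.09·[0.8667·0.4771 + 0.1333·4.3486] = 0.9113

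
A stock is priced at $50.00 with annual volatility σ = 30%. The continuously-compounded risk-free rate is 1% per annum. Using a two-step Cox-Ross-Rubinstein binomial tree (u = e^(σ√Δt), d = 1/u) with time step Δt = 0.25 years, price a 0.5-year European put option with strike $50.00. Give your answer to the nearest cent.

$3.61

CRR parameters: u = e^(σ√Δt) = e^(0.3·√0.25) = 1.1618, d = 1/u = 0.8607
Per-period rate: rΔt = 0.01·0.25 = 0.0025, so R = e^0.0025 = 1.0025
Risk-neutral probability p = (e^0.0025 − 0.8607)/(1.1618 − 0.8607) = 0.1418/0.3011 = 0.4709
Terminal stock prices: S_uu = 67.49, S_ud = 50, S_dd = 37.04
Terminal payoffs (K − S): max(-17.49, 0) = 0, max(0, 0) = 0, max(12.96, 0) = 12.96
Node u (S = 58.09): V_u = e^(−0.0025)·[0.4709·0.0000 + 0.5291·0.0000] = 0.0000
Node d (S = 43.04): V_d = e^(−0.0025)·[0.4709·0.0000 + 0.5291·12.9591] = 6.8398
Node 0 (S = 50): V_0 = e^(−0.0025)·[0.4709·0.0000 + 0.5291·6.8398] = 3.6100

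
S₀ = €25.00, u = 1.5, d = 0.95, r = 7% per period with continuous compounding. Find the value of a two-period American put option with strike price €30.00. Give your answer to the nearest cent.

€5.00

Risk-neutral probability p = (e^0.07 − 0.95)/(1.5 − 0.95) = 0.1225/0.5500 = 0.2227
Terminal stock prices: S_uu = 56.25, S_ud = 35.62, S_dd = 22.56
Terminal payoffs (K − S): max(-26.25, 0) = 0, max(-5.625, 0) = 0, max(7.438, 0) = 7.438
Node u (S = 37.5): continuation = e^(−0.07)·[0.2227·0.0000 + 0.7773·0.0000] = 0.0000; exercise value = 0.0000 ≤ continuation, so V_u = 0.0000
Node d (S = 23.75): continuation = e^(−0.07)·[0.2227·0.0000 + 0.7773·7.4375] = 5.3900; exercise value = 6.2500 > continuation, so V_d = 6.2500 (exercise)
Node 0 (S = 25): continuation = e^(−0.07)·[0.2227·0.0000 + 0.7773·6.2500] = 4.5294; exercise value = 5.0000 > continuation, so V_0 = 5.0000 (exercise)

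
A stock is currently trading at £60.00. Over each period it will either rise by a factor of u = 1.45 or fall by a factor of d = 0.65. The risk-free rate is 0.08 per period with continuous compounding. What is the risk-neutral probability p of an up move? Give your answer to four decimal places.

Risk-neutral probability p = (e^0.08 − 0.65)/(1.45 − 0.65) = 0.4333/0.8000 = 0.5416

p = 0.5416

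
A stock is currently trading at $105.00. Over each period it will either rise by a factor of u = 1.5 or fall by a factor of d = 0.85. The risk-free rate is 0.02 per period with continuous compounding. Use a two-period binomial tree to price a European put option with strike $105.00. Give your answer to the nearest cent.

Risk-neutral probability p = (e^0.02 − 0.85)/(1.5 − 0.85) = 0.1702/0.6500 = 0.2618
Terminal stock prices: S_uu = 236.2, S_ud = 133.9, S_dd = 75.86
Terminal payoffs (K − S): max(-131.2, 0) = 0, max(-28.88, 0) = 0, max(29.14, 0) = 29.14
Node u (S = 157.5): V_u = e^(−0.02)·[0.2618·0.0000 + 0.7382·0.0000] = 0.0000
Node d (S = 89.25): V_d = e^(−0.02)·[0.2618·0.0000 + 0.7382·29.1375] = 21.0820
Node 0 (S = 105): V_0 = e^(−0.02)·[0.2618·0.0000 + 0.7382·21.0820] = 15.2536

$15.25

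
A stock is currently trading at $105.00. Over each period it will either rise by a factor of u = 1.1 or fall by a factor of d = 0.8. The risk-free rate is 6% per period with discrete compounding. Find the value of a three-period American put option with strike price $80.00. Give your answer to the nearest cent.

$0.36

Risk-neutral probability p = (1 + 0.06 − 0.8)/(1.1 − 0.8) = 0.2600/0.3000 = 0.8667
Terminal stock prices: S_uuu = 139.8, S_uud = 101.6, S_udd = 73.92, S_ddd = 53.76
Terminal payoffs (K − S): max(-59.76, 0) = 0, max(-21.64, 0) = 0, max(6.08, 0) = 6.08, max(26.24, 0) = 26.24
Node uu (S = 127.1): continuation = 1/1.06·[0.8667·0.0000 + 0.1333·0.0000] = 0.0000; exercise value = 0.0000 ≤ continuation, so V_uu = 0.0000
Node ud (S = 92.4): continuation = 1/1.06·[0.8667·0.0000 + 0.1333·6.0800] = 0.7648; exercise value = 0.0000 ≤ continuation, so V_ud = 0.7648
Node dd (S = 67.2): continuation = 1/1.06·[0.8667·6.0800 + 0.1333·26.2400] = 8.2717; exercise value = 12.8000 > continuation, so V_dd = 12.8000 (exercise)
Node u (S = 115.5): continuation = 1/1.06·[0.8667·0.0000 + 0.1333·0.7648] = 0.0962; exercise value = 0.0000 ≤ continuation, so V_u = 0.0962
Node d (S = 84): continuation = 1/1.06·[0.8667·0.7648 + 0.1333·12.8000] = 2.2354; exercise value = 0.0000 ≤ continuation, so V_d = 2.2354
Node 0 (S = 105): continuation = 1/1.06·[0.8667·0.0962 + 0.1333·2.2354] = 0.3598; exercise value = 0.0000 ≤ continuation, so V_0 = 0.3598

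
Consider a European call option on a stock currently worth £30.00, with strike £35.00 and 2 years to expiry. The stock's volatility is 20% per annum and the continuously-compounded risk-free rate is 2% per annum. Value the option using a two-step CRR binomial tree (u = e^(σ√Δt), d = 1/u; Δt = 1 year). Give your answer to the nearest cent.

CRR parameters: u = e^(σ√Δt) = e^(0.2·√1) = 1.2214, d = 1/u = 0.8187
Per-period rate: rΔt = 0.02·1 = 0.02, so R = e^0.02 = 1.0202
Risk-neutral probability p = (e^0.02 − 0.8187)/(1.2214 − 0.8187) = 0.2015/0.4027 = 0.5003
Terminal stock prices: S_uu = 44.75, S_ud = 30, S_dd = 20.11
Terminal payoffs (S − K): max(9.755, 0) = 9.755, max(-5, 0) = 0, max(-14.89, 0) = 0
Node u (S = 36.64): V_u = e^(−0.02)·[0.5003·9.7547 + 0.4997·0.0000] = 4.7840
Node d (S = 24.56): V_d = e^(−0.02)·[0.5003·0.0000 + 0.4997·0.0000] = 0.0000
Node 0 (S = 30): V_0 = e^(−0.02)·[0.5003·4.7840 + 0.4997·0.0000] = 2.3462

£2.35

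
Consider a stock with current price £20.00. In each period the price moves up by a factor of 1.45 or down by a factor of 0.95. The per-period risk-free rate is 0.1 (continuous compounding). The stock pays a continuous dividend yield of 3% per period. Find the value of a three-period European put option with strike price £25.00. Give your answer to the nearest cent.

£2.50

Per-period risk-free factor R = e^0.1 = 1.1052; dividend-adjusted growth = e^(0.1−0.03) = 1.0725.
Risk-neutral probability p = (1.0725 − 0.95)/(1.45 − 0.95) = 0.1225/0.5000 = 0.2450
Terminal stock prices: S_uuu = 60.97, S_uud = 39.95, S_udd = 26.17, S_ddd = 17.15
Terminal payoffs (K − S): max(-35.97, 0) = 0, max(-14.95, 0) = 0, max(-1.172, 0) = 0, max(7.853, 0) = 7.853
Node uu (S = 42.05): V_uu = e^(−0.1)·[0.2450·0.0000 + 0.7550·0.0000] = 0.0000
Node ud (S = 27.55): V_ud = e^(−0.1)·[0.2450·0.0000 + 0.7550·0.0000] = 0.0000
Node dd (S = 18.05): V_dd = e^(−0.1)·[0.2450·0.0000 + 0.7550·7.8525] = 5.3643
Node u (S = 29): V_u = e^(−0.1)·[0.2450·0.0000 + 0.7550·0.0000] = 0.0000
Node d (S = 19): V_d = e^(−0.1)·[0.2450·0.0000 + 0.7550·5.3643] = 3.6646
Node 0 (S = 20): V_0 = e^(−0.1)·[0.2450·0.0000 + 0.7550·3.6646] = 2.5034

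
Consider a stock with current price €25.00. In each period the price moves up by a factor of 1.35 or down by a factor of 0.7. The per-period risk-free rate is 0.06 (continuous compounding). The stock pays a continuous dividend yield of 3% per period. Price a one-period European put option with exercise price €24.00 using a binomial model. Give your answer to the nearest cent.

Per-period risk-free factor R = e^0.06 = 1.0618; dividend-adjusted growth = e^(0.06−0.03) = 1.0305.
Risk-neutral probability p = (1.0305 − 0.7)/(1.35 − 0.7) = 0.3305/0.6500 = 0.5084
Terminal stock prices: S_u = 33.75, S_d = 17.5
Terminal payoffs (K − S): max(-9.75, 0) = 0, max(6.5, 0) = 6.5
Node 0 (S = 25): V_0 = e^(−0.06)·[0.5084·0.0000 + 0.4916·6.5000] = 3.0094

€3.01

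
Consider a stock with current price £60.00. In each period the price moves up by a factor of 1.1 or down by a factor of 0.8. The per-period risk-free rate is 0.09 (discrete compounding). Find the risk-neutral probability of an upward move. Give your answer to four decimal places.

Risk-neutral probability p = (1 + 0.09 − 0.8)/(1.1 − 0.8) = 0.2900/0.3000 = 0.9667

p = 0.9667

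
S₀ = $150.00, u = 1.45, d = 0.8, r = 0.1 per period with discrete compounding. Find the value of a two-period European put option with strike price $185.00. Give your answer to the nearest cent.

Risk-neutral probability p = (1 + 0.1 − 0.8)/(1.45 − 0.8) = 0.3000/0.6500 = 0.4615
Terminal stock prices: S_uu = 315.4, S_ud = 174, S_dd = 96
Terminal payoffs (K − S): max(-130.4, 0) = 0, max(11, 0) = 11, max(89, 0) = 89
Node u (S = 217.5): V_u = 1/1.1·[0.4615·0.0000 + 0.5385·11.0000] = 5.3846
Node d (S = 120): V_d = 1/1.1·[0.4615·11.0000 + 0.5385·89.0000] = 48.1818
Node 0 (S = 150): V_0 = 1/1.1·[0.4615·5.3846 + 0.5385·48.1818] = 25.8448

$25.84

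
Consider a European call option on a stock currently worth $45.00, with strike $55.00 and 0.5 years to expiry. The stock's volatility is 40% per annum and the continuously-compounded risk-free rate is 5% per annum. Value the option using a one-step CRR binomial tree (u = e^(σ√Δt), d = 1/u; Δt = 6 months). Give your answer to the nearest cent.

CRR parameters: u = e^(σ√Δt) = e^(0.4·√0.5) = 1.3269, d = 1/u = 0.7536
Per-period rate: rΔt = 0.05·0.5 = 0.025, so R = e^0.025 = 1.0253
Risk-neutral probability p = (e^0.025 − 0.7536)/(1.3269 − 0.7536) = 0.2717/0.5733 = 0.4739
Terminal stock prices: S_u = 59.71, S_d = 33.91
Terminal payoffs (S − K): max(4.71, 0) = 4.71, max(-21.09, 0) = 0
Node 0 (S = 45): V_0 = e^(−0.025)·[0.4739·4.7103 + 0.5261·0.0000] = 2.1772

$2.18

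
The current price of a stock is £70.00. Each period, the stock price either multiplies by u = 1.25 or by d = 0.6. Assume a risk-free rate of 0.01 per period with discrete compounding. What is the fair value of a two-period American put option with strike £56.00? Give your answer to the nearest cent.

Risk-neutral probability p = (1 + 0.01 − 0.6)/(1.25 − 0.6) = 0.4100/0.6500 = 0.6308
Terminal stock prices: S_uu = 109.4, S_ud = 52.5, S_dd = 25.2
Terminal payoffs (K − S): max(-53.38, 0) = 0, max(3.5, 0) = 3.5, max(30.8, 0) = 30.8
Node u (S = 87.5): continuation = 1/1.01·[0.6308·0.0000 + 0.3692·3.5000] = 1.2795; exercise value = 0.0000 ≤ continuation, so V_u = 1.2795
Node d (S = 42): continuation = 1/1.01·[0.6308·3.5000 + 0.3692·30.8000] = 13.4455; exercise value = 14.0000 > continuation, so V_d = 14.0000 (exercise)
Node 0 (S = 70): continuation = 1/1.01·[0.6308·1.2795 + 0.3692·14.0000] = 5.9171; exercise value = 0.0000 ≤ continuation, so V_0 = 5.9171

£5.92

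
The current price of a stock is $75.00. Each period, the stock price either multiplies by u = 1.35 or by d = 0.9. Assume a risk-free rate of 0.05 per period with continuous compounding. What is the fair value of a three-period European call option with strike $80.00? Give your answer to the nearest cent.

$12.52

Risk-neutral probability p = (e^0.05 − 0.9)/(1.35 − 0.9) = 0.1513/0.4500 = 0.3362
Terminal stock prices: S_uuu = 184.5, S_uud = 123, S_udd = 82.01, S_ddd = 54.68
Terminal payoffs (S − K): max(104.5, 0) = 104.5, max(43.02, 0) = 43.02, max(2.013, 0) = 2.013, max(-25.32, 0) = 0
Node uu (S = 136.7): V_uu = e^(−0.05)·[0.3362·104.5281 + 0.6638·43.0188] = 60.5891
Node ud (S = 91.12): V_ud = e^(−0.05)·[0.3362·43.0188 + 0.6638·2.0125] = 15.0266
Node dd (S = 60.75): V_dd = e^(−0.05)·[0.3362·2.0125 + 0.6638·0.0000] = 0.6435
Node u (S = 101.2): V_u = e^(−0.05)·[0.3362·60.5891 + 0.6638·15.0266] = 28.8630
Node d (S = 67.5): V_d = e^(−0.05)·[0.3362·15.0266 + 0.6638·0.6435] = 5.2113
Node 0 (S = 75): V_0 = e^(−0.05)·[0.3362·28.8630 + 0.6638·5.2113] = 12.5201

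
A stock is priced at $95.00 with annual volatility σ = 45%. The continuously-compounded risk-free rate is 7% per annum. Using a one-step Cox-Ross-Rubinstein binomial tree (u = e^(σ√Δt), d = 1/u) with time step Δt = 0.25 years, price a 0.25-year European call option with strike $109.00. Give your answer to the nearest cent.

$4.73

CRR parameters: u = e^(σ√Δt) = e^(0.45·√0.25) = 1.2523, d = 1/u = 0.7985
Per-period rate: rΔt = 0.07·0.25 = 0.0175, so R = e^0.0175 = 1.0177
Risk-neutral probability p = (e^0.0175 − 0.7985)/(1.2523 − 0.7985) = 0.2191/0.4538 = 0.4829
Terminal stock prices: S_u = 119, S_d = 75.86
Terminal payoffs (S − K): max(9.971, 0) = 9.971, max(-33.14, 0) = 0
Node 0 (S = 95): V_0 = e^(−0.0175)·[0.4829·9.9707 + 0.5171·0.0000] = 4.7312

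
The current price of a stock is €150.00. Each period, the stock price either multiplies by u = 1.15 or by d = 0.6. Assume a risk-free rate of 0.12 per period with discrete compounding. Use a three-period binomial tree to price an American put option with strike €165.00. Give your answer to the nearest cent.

Risk-neutral probability p = (1 + 0.12 − 0.6)/(1.15 − 0.6) = 0.5200/0.5500 = 0.9455
Terminal stock prices: S_uuu = 228.1, S_uud = 119, S_udd = 62.1, S_ddd = 32.4
Terminal payoffs (K − S): max(-63.13, 0) = 0, max(45.98, 0) = 45.98, max(102.9, 0) = 102.9, max(132.6, 0) = 132.6
Node uu (S = 198.4): continuation = 1/1.12·[0.9455·0.0000 + 0.0545·45.9750] = 2.2390; exercise value = 0.0000 ≤ continuation, so V_uu = 2.2390
Node ud (S = 103.5): continuation = 1/1.12·[0.9455·45.9750 + 0.0545·102.9000] = 43.8214; exercise value = 61.5000 > continuation, so V_ud = 61.5000 (exercise)
Node dd (S = 54): continuation = 1/1.12·[0.9455·102.9000 + 0.0545·132.6000] = 93.3214; exercise value = 111.0000 > continuation, so V_dd = 111.0000 (exercise)
Node u (S = 172.5): continuation = 1/1.12·[0.9455·2.2390 + 0.0545·61.5000] = 4.8852; exercise value = 0.0000 ≤ continuation, so V_u = 4.8852
Node d (S = 90): continuation = 1/1.12·[0.9455·61.5000 + 0.0545·111.0000] = 57.3214; exercise value = 75.0000 > continuation, so V_d = 75.0000 (exercise)
Node 0 (S = 150): continuation = 1/1.12·[0.9455·4.8852 + 0.0545·75.0000] = 7.7765; exercise value = 15.0000 > continuation, so V_0 = 15.0000 (exercise)

€15.00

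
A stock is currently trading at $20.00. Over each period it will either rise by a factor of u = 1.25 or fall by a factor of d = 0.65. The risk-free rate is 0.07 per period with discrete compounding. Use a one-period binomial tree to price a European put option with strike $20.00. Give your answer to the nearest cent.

$1.96

Risk-neutral probability p = (1 + 0.07 − 0.65)/(1.25 − 0.65) = 0.4200/0.6000 = 0.7000
Terminal stock prices: S_u = 25, S_d = 13
Terminal payoffs (K − S): max(-5, 0) = 0, max(7, 0) = 7
Node 0 (S = 20): V_0 = 1/1.07·[0.7000·0.0000 + 0.3000·7.0000] = 1.9626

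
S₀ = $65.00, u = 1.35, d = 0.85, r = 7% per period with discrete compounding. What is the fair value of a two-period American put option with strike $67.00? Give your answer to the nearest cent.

$6.15

Risk-neutral probability p = (1 + 0.07 − 0.85)/(1.35 − 0.85) = 0.2200/0.5000 = 0.4400
Terminal stock prices: S_uu = 118.5, S_ud = 74.59, S_dd = 46.96
Terminal payoffs (K − S): max(-51.46, 0) = 0, max(-7.587, 0) = 0, max(20.04, 0) = 20.04
Node u (S = 87.75): continuation = 1/1.07·[0.4400·0.0000 + 0.5600·0.0000] = 0.0000; exercise value = 0.0000 ≤ continuation, so V_u = 0.0000
Node d (S = 55.25): continuation = 1/1.07·[0.4400·0.0000 + 0.5600·20.0375] = 10.4869; exercise value = 11.7500 > continuation, so V_d = 11.7500 (exercise)
Node 0 (S = 65): continuation = 1/1.07·[0.4400·0.0000 + 0.5600·11.7500] = 6.1495; exercise value = 2.0000 ≤ continuation, so V_0 = 6.1495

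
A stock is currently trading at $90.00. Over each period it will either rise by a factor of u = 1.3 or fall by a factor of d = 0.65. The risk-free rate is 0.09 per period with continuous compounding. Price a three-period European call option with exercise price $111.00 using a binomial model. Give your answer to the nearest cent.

$21.13

Risk-neutral probability p = (e^0.09 − 0.65)/(1.3 − 0.65) = 0.4442/0.6500 = 0.6833
Terminal stock prices: S_uuu = 197.7, S_uud = 98.87, S_udd = 49.43, S_ddd = 24.72
Terminal payoffs (S − K): max(86.73, 0) = 86.73, max(-12.13, 0) = 0, max(-61.57, 0) = 0, max(-86.28, 0) = 0
Node uu (S = 152.1): V_uu = e^(−0.09)·[0.6833·86.7300 + 0.3167·0.0000] = 54.1655
Node ud (S = 76.05): V_ud = e^(−0.09)·[0.6833·0.0000 + 0.3167·0.0000] = 0.0000
Node dd (S = 38.03): V_dd = e^(−0.09)·[0.6833·0.0000 + 0.3167·0.0000] = 0.0000
Node u (S = 117): V_u = e^(−0.09)·[0.6833·54.1655 + 0.3167·0.0000] = 33.8280
Node d (S = 58.5): V_d = e^(−0.09)·[0.6833·0.0000 + 0.3167·0.0000] = 0.0000
Node 0 (S = 90): V_0 = e^(−0.09)·[0.6833·33.8280 + 0.3167·0.0000] = 21.1266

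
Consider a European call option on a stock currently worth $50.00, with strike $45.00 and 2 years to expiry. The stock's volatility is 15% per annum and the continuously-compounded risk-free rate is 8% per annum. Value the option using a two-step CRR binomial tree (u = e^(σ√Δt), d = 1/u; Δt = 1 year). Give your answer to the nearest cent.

CRR parameters: u = e^(σ√Δt) = e^(0.15·√1) = 1.1618, d = 1/u = 0.8607
Per-period rate: rΔt = 0.08·1 = 0.08, so R = e^0.08 = 1.0833
Risk-neutral probability p = (e^0.08 − 0.8607)/(1.1618 − 0.8607) = 0.2226/0.3011 = 0.7392
Terminal stock prices: S_uu = 67.49, S_ud = 50, S_dd = 37.04
Terminal payoffs (S − K): max(22.49, 0) = 22.49, max(5, 0) = 5, max(-7.959, 0) = 0
Node u (S = 58.09): V_u = e^(−0.08)·[0.7392·22.4929 + 0.2608·5.0000] = 16.5515
Node d (S = 43.04): V_d = e^(−0.08)·[0.7392·5.0000 + 0.2608·0.0000] = 3.4116
Node 0 (S = 50): V_0 = e^(−0.08)·[0.7392·16.5515 + 0.2608·3.4116] = 12.1150

$12.11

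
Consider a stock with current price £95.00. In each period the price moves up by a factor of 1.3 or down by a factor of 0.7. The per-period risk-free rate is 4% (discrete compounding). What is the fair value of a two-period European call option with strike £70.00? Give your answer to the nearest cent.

£34.35

Risk-neutral probability p = (1 + 0.04 − 0.7)/(1.3 − 0.7) = 0.3400/0.6000 = 0.5667
Terminal stock prices: S_uu = 160.6, S_ud = 86.45, S_dd = 46.55
Terminal payoffs (S − K): max(90.55, 0) = 90.55, max(16.45, 0) = 16.45, max(-23.45, 0) = 0
Node u (S = 123.5): V_u = 1/1.04·[0.5667·90.5500 + 0.4333·16.4500] = 56.1923
Node d (S = 66.5): V_d = 1/1.04·[0.5667·16.4500 + 0.4333·0.0000] = 8.9631
Node 0 (S = 95): V_0 = 1/1.04·[0.5667·56.1923 + 0.4333·8.9631] = 34.3522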